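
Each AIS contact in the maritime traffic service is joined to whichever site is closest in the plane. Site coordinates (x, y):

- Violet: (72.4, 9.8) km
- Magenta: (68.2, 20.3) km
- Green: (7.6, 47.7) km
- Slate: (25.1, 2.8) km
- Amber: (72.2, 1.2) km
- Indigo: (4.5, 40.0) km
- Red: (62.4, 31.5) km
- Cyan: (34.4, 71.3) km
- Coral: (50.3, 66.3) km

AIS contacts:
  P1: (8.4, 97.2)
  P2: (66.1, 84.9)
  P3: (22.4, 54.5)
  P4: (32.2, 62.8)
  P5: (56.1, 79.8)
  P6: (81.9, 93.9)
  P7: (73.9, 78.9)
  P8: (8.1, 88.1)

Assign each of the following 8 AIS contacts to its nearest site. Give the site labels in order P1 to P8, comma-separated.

P1 → Cyan (d²=1346.81)
P2 → Coral (d²=595.60)
P3 → Green (d²=265.28)
P4 → Cyan (d²=77.09)
P5 → Coral (d²=215.89)
P6 → Coral (d²=1760.32)
P7 → Coral (d²=715.72)
P8 → Cyan (d²=973.93)

Cyan, Coral, Green, Cyan, Coral, Coral, Coral, Cyan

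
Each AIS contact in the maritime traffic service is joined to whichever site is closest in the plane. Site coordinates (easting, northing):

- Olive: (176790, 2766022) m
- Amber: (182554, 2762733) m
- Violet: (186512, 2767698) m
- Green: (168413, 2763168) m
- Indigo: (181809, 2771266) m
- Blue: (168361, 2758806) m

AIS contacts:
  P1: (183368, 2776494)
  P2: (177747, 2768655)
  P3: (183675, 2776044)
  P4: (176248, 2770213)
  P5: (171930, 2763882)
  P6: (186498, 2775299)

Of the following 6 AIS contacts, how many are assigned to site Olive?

P1 → Indigo
P2 → Olive
P3 → Indigo
P4 → Olive
P5 → Green
P6 → Indigo
2 of the 6 go to Olive.

2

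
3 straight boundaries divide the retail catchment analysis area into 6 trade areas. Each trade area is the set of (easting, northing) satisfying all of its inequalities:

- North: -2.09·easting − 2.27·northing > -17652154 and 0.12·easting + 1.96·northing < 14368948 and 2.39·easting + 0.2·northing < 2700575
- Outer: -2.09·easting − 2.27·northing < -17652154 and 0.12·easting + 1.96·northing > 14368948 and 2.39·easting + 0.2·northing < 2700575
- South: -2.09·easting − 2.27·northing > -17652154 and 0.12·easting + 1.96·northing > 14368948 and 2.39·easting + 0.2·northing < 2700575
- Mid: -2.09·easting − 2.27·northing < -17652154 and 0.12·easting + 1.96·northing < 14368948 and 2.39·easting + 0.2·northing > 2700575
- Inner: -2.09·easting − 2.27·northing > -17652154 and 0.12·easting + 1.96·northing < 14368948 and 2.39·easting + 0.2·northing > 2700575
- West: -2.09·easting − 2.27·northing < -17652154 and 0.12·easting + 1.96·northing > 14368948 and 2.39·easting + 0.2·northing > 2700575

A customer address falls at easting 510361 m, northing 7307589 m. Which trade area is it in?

-2.09·510361 − 2.27·7307589 = -17654881.520, which is < -17652154
0.12·510361 + 1.96·7307589 = 14384117.760, which is > 14368948
2.39·510361 + 0.2·7307589 = 2681280.590, which is < 2700575
This sign pattern matches Outer.

Outer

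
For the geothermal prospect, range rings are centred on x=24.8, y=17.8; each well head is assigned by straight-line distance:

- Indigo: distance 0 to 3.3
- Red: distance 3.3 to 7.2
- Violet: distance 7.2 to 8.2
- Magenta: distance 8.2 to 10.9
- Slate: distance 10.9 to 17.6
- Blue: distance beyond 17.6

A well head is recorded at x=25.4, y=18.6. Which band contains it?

Distance = √((25.4−24.8)² + (18.6−17.8)²) = √(0.360 + 0.640) = 1.000.
0 ≤ 1.000 < 3.3 → Indigo.

Indigo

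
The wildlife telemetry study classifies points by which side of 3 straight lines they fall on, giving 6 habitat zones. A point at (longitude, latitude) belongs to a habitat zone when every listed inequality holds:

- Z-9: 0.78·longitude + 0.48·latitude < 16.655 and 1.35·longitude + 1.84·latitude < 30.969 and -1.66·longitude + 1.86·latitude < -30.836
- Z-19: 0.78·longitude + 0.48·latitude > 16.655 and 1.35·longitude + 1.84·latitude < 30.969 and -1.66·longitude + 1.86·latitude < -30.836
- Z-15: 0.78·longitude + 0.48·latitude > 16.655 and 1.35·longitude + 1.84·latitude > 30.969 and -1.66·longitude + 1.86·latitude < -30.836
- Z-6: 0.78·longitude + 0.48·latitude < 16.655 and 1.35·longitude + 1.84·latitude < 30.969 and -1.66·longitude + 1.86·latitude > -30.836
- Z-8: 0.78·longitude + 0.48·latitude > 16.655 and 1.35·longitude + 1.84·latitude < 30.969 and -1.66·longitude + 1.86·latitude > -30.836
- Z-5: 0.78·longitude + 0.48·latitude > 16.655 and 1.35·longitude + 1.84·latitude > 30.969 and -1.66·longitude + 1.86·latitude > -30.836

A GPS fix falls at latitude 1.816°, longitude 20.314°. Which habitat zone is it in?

Z-8

0.78·20.314 + 0.48·1.816 = 16.717, which is > 16.655
1.35·20.314 + 1.84·1.816 = 30.765, which is < 30.969
-1.66·20.314 + 1.86·1.816 = -30.343, which is > -30.836
This sign pattern matches Z-8.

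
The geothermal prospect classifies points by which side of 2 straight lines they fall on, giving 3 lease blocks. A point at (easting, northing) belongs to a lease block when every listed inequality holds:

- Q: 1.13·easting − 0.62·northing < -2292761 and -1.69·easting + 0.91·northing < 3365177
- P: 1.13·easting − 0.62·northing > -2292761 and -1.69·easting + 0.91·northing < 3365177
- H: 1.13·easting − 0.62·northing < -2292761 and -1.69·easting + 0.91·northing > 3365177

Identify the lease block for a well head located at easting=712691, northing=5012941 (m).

1.13·712691 − 0.62·5012941 = -2302682.590, which is < -2292761
-1.69·712691 + 0.91·5012941 = 3357328.520, which is < 3365177
This sign pattern matches Q.

Q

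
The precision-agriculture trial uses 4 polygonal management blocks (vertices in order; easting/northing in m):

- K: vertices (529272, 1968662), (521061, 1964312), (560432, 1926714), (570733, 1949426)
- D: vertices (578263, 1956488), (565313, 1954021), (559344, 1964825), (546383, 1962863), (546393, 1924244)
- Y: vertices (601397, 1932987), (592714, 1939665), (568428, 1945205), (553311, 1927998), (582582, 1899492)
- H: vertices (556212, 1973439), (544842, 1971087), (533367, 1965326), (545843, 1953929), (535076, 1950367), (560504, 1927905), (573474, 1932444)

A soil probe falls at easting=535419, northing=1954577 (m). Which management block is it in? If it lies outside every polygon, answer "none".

Cast a ray rightward from (535419, 1954577). For each polygon, the edges (by vertex number in listed order) whose endpoints lie on opposite sides of northing = 1954577, where each meets that height, and whether that is right or left of the point:
K: 2–3 at easting≈531255.1 (left), 4–1 at easting≈559630.6 (right) → 1 crossing.
D: 1–2 at easting≈568231.6 (right), 2–3 at easting≈565005.8 (right), 4–5 at easting≈546385.1 (right), 5–1 at easting≈576374.2 (right) → 4 crossings.
Y: no edge straddles that height → 0 crossings.
H: 3–4 at easting≈545133.7 (right), 7–1 at easting≈564154.3 (right) → 2 crossings.
Only K has an odd count, so the point is inside K.

K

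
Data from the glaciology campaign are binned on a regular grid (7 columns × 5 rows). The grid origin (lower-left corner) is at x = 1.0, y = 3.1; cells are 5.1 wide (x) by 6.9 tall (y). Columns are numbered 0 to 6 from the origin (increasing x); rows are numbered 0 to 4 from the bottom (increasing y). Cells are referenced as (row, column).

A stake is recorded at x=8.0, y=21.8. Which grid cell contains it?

Column index: ⌊(8.0 − 1.0) / 5.1⌋ = ⌊1.373⌋ = 1
Row offset from origin: ⌊(21.8 − 3.1) / 6.9⌋ = ⌊2.710⌋ = 2 → row 2

(2, 1)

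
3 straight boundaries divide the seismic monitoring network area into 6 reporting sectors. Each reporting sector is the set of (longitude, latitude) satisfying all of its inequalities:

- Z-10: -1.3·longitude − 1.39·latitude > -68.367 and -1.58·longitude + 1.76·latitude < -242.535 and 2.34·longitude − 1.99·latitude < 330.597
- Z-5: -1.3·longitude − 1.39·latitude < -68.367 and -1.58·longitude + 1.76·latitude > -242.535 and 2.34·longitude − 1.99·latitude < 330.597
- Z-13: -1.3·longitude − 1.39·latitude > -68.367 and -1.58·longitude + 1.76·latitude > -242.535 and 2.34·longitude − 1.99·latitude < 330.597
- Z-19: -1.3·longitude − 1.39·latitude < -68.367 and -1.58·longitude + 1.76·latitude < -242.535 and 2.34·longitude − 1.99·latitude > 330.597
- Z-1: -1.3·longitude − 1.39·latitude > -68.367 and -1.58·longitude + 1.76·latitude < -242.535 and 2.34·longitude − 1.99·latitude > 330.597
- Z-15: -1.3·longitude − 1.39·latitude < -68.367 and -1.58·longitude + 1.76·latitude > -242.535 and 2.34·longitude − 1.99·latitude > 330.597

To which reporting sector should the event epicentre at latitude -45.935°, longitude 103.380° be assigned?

Z-19

-1.3·103.380 − 1.39·-45.935 = -70.544, which is < -68.367
-1.58·103.380 + 1.76·-45.935 = -244.186, which is < -242.535
2.34·103.380 − 1.99·-45.935 = 333.320, which is > 330.597
This sign pattern matches Z-19.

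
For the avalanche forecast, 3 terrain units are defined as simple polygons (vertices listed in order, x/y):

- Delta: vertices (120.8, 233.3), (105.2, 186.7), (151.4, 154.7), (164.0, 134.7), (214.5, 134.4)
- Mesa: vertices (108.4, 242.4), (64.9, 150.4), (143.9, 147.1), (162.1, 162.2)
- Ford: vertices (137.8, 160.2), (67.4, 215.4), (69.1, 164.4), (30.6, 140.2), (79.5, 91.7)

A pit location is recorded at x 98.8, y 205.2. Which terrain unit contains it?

Mesa

Cast a ray rightward from (98.8, 205.2). For each polygon, the edges (by vertex number in listed order) whose endpoints lie on opposite sides of y = 205.2, where each meets that height, and whether that is right or left of the point:
Delta: 1–2 at x≈111.39 (right), 5–1 at x≈147.42 (right) → 2 crossings.
Mesa: 1–2 at x≈90.81 (left), 4–1 at x≈133.31 (right) → 1 crossing.
Ford: 1–2 at x≈80.41 (left), 2–3 at x≈67.74 (left) → 0 crossings.
Only Mesa has an odd count, so the point is inside Mesa.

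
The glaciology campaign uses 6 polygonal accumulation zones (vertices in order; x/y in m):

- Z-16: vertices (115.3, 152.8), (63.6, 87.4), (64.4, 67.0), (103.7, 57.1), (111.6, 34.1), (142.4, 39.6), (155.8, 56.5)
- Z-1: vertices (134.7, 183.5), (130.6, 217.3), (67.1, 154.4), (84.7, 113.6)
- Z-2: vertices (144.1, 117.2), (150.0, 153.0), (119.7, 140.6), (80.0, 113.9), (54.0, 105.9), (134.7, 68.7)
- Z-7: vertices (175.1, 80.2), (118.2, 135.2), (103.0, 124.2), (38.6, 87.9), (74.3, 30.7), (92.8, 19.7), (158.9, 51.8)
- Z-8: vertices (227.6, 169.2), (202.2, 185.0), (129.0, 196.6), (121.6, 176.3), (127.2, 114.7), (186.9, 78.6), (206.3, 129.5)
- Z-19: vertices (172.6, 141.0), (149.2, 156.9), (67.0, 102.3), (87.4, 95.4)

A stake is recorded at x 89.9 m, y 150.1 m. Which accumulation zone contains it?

Z-1

Cast a ray rightward from (89.9, 150.1). For each polygon, the edges (by vertex number in listed order) whose endpoints lie on opposite sides of y = 150.1, where each meets that height, and whether that is right or left of the point:
Z-16: 1–2 at x≈113.17 (right), 7–1 at x≈116.44 (right) → 2 crossings.
Z-1: 3–4 at x≈68.95 (left), 4–1 at x≈110.81 (right) → 1 crossing.
Z-2: 1–2 at x≈149.52 (right), 2–3 at x≈142.91 (right) → 2 crossings.
Z-7: no edge straddles that height → 0 crossings.
Z-8: 4–5 at x≈123.98 (right), 7–1 at x≈217.35 (right) → 2 crossings.
Z-19: 1–2 at x≈159.21 (right), 2–3 at x≈138.96 (right) → 2 crossings.
Only Z-1 has an odd count, so the point is inside Z-1.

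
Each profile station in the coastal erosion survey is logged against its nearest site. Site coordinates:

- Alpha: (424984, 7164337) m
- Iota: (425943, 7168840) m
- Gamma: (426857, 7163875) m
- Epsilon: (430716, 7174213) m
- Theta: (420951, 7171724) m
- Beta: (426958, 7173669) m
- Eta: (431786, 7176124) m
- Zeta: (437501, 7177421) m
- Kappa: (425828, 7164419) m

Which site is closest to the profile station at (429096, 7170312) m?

Squared distances to each site:
Alpha: 52609169.000; Iota: 12108193.000; Gamma: 46448090.000; Epsilon: 17842201.000; Theta: 68334769.000; Beta: 15840493.000; Eta: 41015444.000; Zeta: 121181906.000; Kappa: 45407273.000.
Minimum at Iota.

Iota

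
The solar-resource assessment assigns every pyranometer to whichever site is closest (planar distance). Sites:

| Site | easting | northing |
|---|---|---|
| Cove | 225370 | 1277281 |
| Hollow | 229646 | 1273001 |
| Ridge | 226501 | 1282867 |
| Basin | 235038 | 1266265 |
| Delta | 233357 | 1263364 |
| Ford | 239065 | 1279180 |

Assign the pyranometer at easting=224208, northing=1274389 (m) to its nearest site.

Cove

Squared distances to each site:
Cove: 9713908.000; Hollow: 31498388.000; Ridge: 77134333.000; Basin: 183288276.000; Delta: 205254826.000; Ford: 243684130.000.
Minimum at Cove.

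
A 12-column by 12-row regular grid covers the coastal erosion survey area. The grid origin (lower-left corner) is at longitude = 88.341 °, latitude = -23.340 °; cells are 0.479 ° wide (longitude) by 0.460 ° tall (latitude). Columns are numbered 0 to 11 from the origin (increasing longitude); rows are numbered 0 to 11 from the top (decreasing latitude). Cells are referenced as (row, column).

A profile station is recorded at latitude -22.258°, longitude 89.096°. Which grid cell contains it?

Column index: ⌊(89.096 − 88.341) / 0.479⌋ = ⌊1.576⌋ = 1
Row offset from origin: ⌊(-22.258 − -23.340) / 0.460⌋ = ⌊2.352⌋ = 2 → row 9 (counted from top)

(9, 1)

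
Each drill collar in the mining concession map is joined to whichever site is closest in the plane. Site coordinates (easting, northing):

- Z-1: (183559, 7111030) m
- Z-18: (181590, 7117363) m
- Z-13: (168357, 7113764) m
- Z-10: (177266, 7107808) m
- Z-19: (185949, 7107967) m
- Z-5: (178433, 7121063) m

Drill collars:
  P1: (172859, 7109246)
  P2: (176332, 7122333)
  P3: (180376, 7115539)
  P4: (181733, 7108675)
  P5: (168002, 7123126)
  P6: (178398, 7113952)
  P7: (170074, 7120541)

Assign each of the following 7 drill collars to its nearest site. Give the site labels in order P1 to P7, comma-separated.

Z-10, Z-5, Z-18, Z-1, Z-13, Z-18, Z-13

P1 → Z-10 (d²=21489493.00)
P2 → Z-5 (d²=6027101.00)
P3 → Z-18 (d²=4800772.00)
P4 → Z-1 (d²=8880301.00)
P5 → Z-13 (d²=87773069.00)
P6 → Z-18 (d²=21823785.00)
P7 → Z-13 (d²=48875818.00)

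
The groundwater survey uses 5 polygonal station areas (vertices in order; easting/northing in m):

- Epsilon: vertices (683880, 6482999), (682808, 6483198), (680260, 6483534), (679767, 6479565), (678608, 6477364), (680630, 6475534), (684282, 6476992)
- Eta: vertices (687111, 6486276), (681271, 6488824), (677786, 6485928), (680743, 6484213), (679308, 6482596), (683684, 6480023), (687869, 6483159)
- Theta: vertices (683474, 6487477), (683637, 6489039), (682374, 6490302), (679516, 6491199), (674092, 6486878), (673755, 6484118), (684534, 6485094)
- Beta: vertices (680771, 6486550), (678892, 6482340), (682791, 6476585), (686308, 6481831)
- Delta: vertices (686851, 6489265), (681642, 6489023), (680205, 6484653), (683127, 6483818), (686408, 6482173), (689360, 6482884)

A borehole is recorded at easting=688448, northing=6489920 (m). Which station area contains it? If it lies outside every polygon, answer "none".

Cast a ray rightward from (688448, 6489920). For each polygon, the edges (by vertex number in listed order) whose endpoints lie on opposite sides of northing = 6489920, where each meets that height, and whether that is right or left of the point:
Epsilon: no edge straddles that height → 0 crossings.
Eta: no edge straddles that height → 0 crossings.
Theta: 2–3 at easting≈682756.0 (left), 4–5 at easting≈677910.5 (left) → 0 crossings.
Beta: no edge straddles that height → 0 crossings.
Delta: no edge straddles that height → 0 crossings.
All counts are even, so the point lies outside every listed polygon.

none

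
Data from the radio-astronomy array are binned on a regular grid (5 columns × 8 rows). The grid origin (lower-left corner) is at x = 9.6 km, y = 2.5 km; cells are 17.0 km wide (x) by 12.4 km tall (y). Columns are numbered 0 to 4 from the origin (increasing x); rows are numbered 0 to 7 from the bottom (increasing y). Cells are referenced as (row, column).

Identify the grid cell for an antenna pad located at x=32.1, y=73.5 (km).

Column index: ⌊(32.1 − 9.6) / 17.0⌋ = ⌊1.324⌋ = 1
Row offset from origin: ⌊(73.5 − 2.5) / 12.4⌋ = ⌊5.726⌋ = 5 → row 5

(5, 1)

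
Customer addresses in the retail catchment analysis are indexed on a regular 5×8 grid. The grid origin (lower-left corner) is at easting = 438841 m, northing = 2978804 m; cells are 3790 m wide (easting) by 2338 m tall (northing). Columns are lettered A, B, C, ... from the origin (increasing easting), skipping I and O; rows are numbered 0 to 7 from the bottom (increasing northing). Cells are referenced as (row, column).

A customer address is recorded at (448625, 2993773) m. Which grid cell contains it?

Column index: ⌊(448625 − 438841) / 3790⌋ = ⌊2.582⌋ = 2 → column C
Row offset from origin: ⌊(2993773 − 2978804) / 2338⌋ = ⌊6.402⌋ = 6 → row 6

(6, C)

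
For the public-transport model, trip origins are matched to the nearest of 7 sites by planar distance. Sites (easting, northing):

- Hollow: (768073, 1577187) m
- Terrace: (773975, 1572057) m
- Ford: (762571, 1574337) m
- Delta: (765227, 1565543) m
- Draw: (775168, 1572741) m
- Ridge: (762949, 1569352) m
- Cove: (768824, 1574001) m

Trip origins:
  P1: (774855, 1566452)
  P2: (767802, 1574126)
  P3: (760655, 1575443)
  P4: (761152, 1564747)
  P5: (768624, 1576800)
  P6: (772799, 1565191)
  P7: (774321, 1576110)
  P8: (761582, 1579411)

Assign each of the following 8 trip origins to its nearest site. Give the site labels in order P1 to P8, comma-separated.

Terrace, Cove, Ford, Delta, Hollow, Terrace, Draw, Ford

P1 → Terrace (d²=32190425.00)
P2 → Cove (d²=1060109.00)
P3 → Ford (d²=4894292.00)
P4 → Delta (d²=17239241.00)
P5 → Hollow (d²=453370.00)
P6 → Terrace (d²=48524932.00)
P7 → Draw (d²=12067570.00)
P8 → Ford (d²=26723597.00)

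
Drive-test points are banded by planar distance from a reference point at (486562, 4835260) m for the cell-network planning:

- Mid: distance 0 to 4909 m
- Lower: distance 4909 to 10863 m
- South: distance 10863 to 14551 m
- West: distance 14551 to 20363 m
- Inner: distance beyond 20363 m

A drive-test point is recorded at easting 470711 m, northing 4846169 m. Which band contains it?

Distance = √((470711−486562)² + (4846169−4835260)²) = √(251254201.000 + 119006281.000) = 19242.154 m.
14551 ≤ 19242.154 < 20363 → West.

West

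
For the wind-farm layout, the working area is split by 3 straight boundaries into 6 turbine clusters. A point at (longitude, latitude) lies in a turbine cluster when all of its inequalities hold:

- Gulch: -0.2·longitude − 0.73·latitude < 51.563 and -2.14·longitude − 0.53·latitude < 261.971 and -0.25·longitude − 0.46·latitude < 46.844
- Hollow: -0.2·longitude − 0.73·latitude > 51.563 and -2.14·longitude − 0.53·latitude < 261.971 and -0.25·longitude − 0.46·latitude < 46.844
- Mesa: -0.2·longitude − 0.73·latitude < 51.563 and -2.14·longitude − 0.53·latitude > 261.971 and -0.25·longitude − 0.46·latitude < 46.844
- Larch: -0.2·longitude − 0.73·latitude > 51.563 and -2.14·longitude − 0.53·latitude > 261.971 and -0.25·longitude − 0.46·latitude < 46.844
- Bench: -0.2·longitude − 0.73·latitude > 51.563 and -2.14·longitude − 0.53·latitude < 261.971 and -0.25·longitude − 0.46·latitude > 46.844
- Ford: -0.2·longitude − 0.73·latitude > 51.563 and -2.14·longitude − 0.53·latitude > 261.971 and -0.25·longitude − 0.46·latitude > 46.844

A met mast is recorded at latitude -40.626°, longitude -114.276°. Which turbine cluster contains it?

Ford

-0.2·-114.276 − 0.73·-40.626 = 52.512, which is > 51.563
-2.14·-114.276 − 0.53·-40.626 = 266.082, which is > 261.971
-0.25·-114.276 − 0.46·-40.626 = 47.257, which is > 46.844
This sign pattern matches Ford.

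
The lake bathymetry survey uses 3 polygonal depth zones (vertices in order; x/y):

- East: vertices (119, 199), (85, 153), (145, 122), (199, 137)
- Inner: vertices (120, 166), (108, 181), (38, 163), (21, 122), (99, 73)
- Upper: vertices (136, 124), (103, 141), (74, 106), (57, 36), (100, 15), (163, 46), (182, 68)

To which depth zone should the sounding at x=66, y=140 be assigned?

Cast a ray rightward from (66, 140). For each polygon, the edges (by vertex number in listed order) whose endpoints lie on opposite sides of y = 140, where each meets that height, and whether that is right or left of the point:
East: 2–3 at x≈110.2 (right), 4–1 at x≈195.1 (right) → 2 crossings.
Inner: 3–4 at x≈28.5 (left), 5–1 at x≈114.1 (right) → 1 crossing.
Upper: 1–2 at x≈104.9 (right), 2–3 at x≈102.2 (right) → 2 crossings.
Only Inner has an odd count, so the point is inside Inner.

Inner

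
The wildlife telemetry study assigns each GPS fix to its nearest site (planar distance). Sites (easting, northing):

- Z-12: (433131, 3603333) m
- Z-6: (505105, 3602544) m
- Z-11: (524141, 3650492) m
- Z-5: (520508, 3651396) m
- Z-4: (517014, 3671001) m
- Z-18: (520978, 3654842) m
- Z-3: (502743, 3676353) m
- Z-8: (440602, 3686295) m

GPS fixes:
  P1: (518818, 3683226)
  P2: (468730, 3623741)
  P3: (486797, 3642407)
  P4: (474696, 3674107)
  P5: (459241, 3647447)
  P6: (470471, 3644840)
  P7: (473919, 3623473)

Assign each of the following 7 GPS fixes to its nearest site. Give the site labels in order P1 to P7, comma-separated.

P1 → Z-4 (d²=152705041.00)
P2 → Z-12 (d²=1683775265.00)
P3 → Z-5 (d²=1217233642.00)
P4 → Z-3 (d²=791678725.00)
P5 → Z-8 (d²=1856579425.00)
P6 → Z-3 (d²=2034551153.00)
P7 → Z-6 (d²=1410589637.00)

Z-4, Z-12, Z-5, Z-3, Z-8, Z-3, Z-6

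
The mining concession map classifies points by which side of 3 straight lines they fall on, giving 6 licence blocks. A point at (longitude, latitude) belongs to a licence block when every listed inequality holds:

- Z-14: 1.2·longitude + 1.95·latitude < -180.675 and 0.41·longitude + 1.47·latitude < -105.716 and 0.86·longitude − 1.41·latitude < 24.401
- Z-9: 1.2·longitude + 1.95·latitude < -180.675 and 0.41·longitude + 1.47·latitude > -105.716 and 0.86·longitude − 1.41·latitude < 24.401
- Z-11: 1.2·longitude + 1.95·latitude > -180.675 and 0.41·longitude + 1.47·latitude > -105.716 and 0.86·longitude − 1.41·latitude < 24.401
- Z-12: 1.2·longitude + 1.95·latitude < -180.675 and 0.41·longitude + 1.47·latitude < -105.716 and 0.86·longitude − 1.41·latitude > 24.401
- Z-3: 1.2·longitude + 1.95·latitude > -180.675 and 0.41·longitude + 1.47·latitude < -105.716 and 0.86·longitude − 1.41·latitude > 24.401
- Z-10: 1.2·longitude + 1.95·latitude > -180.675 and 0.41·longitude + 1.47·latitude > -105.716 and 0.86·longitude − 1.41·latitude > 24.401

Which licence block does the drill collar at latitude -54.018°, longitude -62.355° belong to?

Z-11

1.2·-62.355 + 1.95·-54.018 = -180.161, which is > -180.675
0.41·-62.355 + 1.47·-54.018 = -104.972, which is > -105.716
0.86·-62.355 − 1.41·-54.018 = 22.540, which is < 24.401
This sign pattern matches Z-11.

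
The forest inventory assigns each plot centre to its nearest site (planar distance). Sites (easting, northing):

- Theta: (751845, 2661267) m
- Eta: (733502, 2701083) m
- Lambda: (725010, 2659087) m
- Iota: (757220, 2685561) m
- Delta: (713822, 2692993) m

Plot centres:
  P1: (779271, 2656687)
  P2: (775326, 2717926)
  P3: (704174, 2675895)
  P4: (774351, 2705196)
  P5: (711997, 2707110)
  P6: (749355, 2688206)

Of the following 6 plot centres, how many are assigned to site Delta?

2

P1 → Theta
P2 → Iota
P3 → Delta
P4 → Iota
P5 → Delta
P6 → Iota
2 of the 6 go to Delta.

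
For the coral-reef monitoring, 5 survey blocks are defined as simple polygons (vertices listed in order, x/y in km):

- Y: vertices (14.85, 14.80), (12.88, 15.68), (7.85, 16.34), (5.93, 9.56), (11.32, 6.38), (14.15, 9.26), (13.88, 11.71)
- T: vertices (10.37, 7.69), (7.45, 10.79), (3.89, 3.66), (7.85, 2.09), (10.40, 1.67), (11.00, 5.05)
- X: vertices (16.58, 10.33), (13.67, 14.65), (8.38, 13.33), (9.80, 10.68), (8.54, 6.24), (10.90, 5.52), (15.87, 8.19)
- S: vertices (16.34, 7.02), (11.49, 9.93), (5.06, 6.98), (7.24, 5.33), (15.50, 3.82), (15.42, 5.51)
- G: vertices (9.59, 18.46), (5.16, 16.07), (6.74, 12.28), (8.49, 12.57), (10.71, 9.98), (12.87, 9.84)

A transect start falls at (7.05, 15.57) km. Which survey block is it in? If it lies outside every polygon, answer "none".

Cast a ray rightward from (7.05, 15.57). For each polygon, the edges (by vertex number in listed order) whose endpoints lie on opposite sides of y = 15.57, where each meets that height, and whether that is right or left of the point:
Y: 1–2 at x≈13.126 (right), 3–4 at x≈7.632 (right) → 2 crossings.
T: no edge straddles that height → 0 crossings.
X: no edge straddles that height → 0 crossings.
S: no edge straddles that height → 0 crossings.
G: 2–3 at x≈5.368 (left), 6–1 at x≈10.690 (right) → 1 crossing.
Only G has an odd count, so the point is inside G.

G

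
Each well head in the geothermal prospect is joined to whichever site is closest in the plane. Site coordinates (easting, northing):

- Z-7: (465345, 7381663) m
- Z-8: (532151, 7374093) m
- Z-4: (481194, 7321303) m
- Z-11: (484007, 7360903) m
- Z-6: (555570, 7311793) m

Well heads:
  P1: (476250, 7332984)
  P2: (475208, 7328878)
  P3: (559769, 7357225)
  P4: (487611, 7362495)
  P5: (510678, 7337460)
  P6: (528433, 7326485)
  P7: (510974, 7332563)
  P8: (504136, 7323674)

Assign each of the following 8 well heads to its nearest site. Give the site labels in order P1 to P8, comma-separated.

P1 → Z-4 (d²=160888897.00)
P2 → Z-4 (d²=93212821.00)
P3 → Z-8 (d²=1047283348.00)
P4 → Z-11 (d²=15523280.00)
P5 → Z-4 (d²=1130354905.00)
P6 → Z-6 (d²=952271633.00)
P7 → Z-4 (d²=1013636000.00)
P8 → Z-4 (d²=531957005.00)

Z-4, Z-4, Z-8, Z-11, Z-4, Z-6, Z-4, Z-4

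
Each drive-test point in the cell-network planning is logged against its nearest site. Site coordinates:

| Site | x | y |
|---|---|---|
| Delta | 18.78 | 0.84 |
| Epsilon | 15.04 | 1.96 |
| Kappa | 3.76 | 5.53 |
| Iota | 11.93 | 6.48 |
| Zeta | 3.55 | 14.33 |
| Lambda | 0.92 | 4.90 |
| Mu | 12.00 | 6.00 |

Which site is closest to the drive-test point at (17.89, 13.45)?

Iota

Squared distances to each site:
Delta: 159.804; Epsilon: 140.143; Kappa: 262.383; Iota: 84.102; Zeta: 206.410; Lambda: 361.083; Mu: 90.195.
Minimum at Iota.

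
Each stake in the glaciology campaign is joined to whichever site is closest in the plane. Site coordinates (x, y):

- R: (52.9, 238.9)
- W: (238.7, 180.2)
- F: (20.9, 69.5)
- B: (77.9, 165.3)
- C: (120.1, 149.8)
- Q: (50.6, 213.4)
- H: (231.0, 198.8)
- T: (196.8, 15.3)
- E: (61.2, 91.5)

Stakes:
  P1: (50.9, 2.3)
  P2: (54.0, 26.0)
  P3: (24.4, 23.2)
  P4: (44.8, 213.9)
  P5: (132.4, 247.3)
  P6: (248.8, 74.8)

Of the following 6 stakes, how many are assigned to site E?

0

P1 → F
P2 → F
P3 → F
P4 → Q
P5 → R
P6 → T
0 of the 6 go to E.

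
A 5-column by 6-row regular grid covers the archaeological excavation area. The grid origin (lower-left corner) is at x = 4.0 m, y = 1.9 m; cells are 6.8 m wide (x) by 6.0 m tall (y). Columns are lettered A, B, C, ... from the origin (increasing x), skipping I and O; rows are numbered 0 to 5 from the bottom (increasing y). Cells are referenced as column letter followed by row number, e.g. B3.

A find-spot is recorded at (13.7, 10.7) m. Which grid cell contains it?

Column index: ⌊(13.7 − 4.0) / 6.8⌋ = ⌊1.426⌋ = 1 → column B
Row offset from origin: ⌊(10.7 − 1.9) / 6.0⌋ = ⌊1.467⌋ = 1 → row 1

B1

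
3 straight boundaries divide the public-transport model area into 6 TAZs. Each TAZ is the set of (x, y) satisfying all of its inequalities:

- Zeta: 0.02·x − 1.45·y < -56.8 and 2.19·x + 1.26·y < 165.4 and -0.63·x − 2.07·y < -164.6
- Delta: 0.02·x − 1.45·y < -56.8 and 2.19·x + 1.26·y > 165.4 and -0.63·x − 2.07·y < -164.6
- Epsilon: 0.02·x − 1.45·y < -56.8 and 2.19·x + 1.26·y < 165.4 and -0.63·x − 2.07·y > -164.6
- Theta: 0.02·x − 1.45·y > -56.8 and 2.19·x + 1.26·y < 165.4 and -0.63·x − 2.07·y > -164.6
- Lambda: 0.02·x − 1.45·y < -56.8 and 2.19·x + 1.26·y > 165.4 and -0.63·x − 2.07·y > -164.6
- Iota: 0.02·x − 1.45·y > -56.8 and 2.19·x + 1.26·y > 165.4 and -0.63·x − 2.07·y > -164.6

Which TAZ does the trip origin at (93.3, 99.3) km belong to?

Delta

0.02·93.3 − 1.45·99.3 = -142.119, which is < -56.8
2.19·93.3 + 1.26·99.3 = 329.445, which is > 165.4
-0.63·93.3 − 2.07·99.3 = -264.330, which is < -164.6
This sign pattern matches Delta.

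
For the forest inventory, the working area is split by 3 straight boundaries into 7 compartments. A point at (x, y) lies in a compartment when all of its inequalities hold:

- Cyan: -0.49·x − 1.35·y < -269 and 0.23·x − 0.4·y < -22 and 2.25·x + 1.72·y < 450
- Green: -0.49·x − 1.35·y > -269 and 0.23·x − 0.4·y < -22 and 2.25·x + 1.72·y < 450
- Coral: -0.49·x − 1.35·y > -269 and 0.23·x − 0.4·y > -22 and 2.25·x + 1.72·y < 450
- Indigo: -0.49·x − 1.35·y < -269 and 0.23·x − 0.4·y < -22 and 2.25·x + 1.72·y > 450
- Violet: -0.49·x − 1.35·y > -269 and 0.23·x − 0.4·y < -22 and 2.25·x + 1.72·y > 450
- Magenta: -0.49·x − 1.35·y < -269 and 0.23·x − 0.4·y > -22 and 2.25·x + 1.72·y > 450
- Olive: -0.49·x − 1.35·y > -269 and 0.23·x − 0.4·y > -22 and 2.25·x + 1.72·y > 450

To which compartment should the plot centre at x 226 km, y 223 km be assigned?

-0.49·226 − 1.35·223 = -411.790, which is < -269
0.23·226 − 0.4·223 = -37.220, which is < -22
2.25·226 + 1.72·223 = 892.060, which is > 450
This sign pattern matches Indigo.

Indigo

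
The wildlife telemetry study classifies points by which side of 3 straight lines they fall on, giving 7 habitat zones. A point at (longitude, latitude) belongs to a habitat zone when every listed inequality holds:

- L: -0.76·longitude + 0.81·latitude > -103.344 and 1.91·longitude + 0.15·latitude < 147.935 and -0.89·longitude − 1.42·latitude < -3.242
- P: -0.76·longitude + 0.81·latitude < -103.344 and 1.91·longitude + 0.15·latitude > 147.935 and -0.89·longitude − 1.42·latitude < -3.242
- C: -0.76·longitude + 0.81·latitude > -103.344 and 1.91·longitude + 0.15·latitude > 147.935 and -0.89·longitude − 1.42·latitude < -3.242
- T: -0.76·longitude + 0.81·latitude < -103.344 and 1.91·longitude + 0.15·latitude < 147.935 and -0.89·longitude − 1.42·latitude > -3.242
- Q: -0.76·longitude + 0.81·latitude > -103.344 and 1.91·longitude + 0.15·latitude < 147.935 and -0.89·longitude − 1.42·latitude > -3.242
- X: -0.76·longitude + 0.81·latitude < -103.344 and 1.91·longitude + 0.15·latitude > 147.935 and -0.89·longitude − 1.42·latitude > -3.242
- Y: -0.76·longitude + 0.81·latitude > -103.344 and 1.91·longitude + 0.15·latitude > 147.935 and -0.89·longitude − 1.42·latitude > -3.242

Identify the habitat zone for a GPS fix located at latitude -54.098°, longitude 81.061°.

-0.76·81.061 + 0.81·-54.098 = -105.426, which is < -103.344
1.91·81.061 + 0.15·-54.098 = 146.712, which is < 147.935
-0.89·81.061 − 1.42·-54.098 = 4.675, which is > -3.242
This sign pattern matches T.

T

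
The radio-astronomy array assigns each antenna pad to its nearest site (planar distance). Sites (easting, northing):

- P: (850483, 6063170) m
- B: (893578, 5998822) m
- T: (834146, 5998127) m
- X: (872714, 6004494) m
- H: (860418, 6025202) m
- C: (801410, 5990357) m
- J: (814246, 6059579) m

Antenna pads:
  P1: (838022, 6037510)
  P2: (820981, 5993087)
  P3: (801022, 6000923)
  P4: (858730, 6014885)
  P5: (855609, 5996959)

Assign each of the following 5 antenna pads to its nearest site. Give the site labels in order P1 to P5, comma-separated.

H, T, C, H, X

P1 → H (d²=653067680.00)
P2 → T (d²=198718825.00)
P3 → C (d²=111790900.00)
P4 → H (d²=109289833.00)
P5 → X (d²=349357250.00)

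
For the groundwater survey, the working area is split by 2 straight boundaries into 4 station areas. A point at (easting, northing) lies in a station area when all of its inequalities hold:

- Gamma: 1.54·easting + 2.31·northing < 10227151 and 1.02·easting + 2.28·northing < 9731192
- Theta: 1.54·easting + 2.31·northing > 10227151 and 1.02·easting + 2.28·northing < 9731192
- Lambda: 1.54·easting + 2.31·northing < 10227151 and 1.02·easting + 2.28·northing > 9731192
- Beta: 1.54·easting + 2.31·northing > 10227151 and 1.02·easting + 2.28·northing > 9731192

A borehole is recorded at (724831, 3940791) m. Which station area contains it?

1.54·724831 + 2.31·3940791 = 10219466.950, which is < 10227151
1.02·724831 + 2.28·3940791 = 9724331.100, which is < 9731192
This sign pattern matches Gamma.

Gamma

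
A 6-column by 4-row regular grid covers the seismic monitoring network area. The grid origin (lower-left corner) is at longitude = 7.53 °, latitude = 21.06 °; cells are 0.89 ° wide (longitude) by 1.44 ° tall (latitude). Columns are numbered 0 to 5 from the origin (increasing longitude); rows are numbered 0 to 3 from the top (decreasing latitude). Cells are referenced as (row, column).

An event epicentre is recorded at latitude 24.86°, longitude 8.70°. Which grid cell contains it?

Column index: ⌊(8.70 − 7.53) / 0.89⌋ = ⌊1.315⌋ = 1
Row offset from origin: ⌊(24.86 − 21.06) / 1.44⌋ = ⌊2.639⌋ = 2 → row 1 (counted from top)

(1, 1)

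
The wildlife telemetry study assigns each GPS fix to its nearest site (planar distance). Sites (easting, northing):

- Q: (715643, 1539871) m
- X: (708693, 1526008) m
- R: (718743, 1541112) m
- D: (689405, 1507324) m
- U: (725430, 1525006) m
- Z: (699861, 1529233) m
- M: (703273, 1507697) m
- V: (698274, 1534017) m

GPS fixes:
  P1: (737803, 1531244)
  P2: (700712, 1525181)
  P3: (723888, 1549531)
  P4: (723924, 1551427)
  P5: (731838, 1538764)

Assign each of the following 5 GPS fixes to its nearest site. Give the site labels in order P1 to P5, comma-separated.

P1 → U (d²=192003773.00)
P2 → Z (d²=17142905.00)
P3 → R (d²=97350586.00)
P4 → R (d²=133241986.00)
P5 → R (d²=176992129.00)

U, Z, R, R, R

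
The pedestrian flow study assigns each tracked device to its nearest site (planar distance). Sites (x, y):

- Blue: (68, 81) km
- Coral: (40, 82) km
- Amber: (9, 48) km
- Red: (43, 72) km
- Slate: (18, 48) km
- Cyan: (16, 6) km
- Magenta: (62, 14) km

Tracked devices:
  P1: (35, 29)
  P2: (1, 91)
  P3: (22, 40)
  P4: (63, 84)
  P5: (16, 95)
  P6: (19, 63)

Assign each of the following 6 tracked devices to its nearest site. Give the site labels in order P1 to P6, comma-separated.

P1 → Slate (d²=650.00)
P2 → Coral (d²=1602.00)
P3 → Slate (d²=80.00)
P4 → Blue (d²=34.00)
P5 → Coral (d²=745.00)
P6 → Slate (d²=226.00)

Slate, Coral, Slate, Blue, Coral, Slate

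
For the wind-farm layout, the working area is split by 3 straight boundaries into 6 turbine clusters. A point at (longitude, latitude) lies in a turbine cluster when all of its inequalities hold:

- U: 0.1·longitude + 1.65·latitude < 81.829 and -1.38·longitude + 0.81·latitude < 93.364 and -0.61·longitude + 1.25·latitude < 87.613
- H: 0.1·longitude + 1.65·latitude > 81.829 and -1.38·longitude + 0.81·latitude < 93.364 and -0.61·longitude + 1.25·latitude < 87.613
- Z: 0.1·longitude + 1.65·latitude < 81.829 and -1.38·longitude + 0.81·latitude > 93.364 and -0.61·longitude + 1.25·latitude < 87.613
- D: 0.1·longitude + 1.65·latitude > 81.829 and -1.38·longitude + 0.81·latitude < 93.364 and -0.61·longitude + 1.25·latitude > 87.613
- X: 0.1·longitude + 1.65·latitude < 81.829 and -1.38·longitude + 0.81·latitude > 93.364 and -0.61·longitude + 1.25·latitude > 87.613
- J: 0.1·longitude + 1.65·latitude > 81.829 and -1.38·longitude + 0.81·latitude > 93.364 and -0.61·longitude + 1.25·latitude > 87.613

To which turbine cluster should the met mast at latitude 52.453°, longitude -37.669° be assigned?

J

0.1·-37.669 + 1.65·52.453 = 82.781, which is > 81.829
-1.38·-37.669 + 0.81·52.453 = 94.470, which is > 93.364
-0.61·-37.669 + 1.25·52.453 = 88.544, which is > 87.613
This sign pattern matches J.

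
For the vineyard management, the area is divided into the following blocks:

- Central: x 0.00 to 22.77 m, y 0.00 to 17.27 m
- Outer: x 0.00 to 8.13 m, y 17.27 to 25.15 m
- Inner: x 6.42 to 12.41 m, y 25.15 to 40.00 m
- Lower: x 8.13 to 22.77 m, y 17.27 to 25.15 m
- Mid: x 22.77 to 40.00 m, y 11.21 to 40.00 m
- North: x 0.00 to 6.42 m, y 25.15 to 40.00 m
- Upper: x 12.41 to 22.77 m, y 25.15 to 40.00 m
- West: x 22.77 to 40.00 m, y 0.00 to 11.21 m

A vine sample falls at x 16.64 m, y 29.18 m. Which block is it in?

The point has x = 16.64 and y = 29.18.
Only Upper satisfies 12.41 ≤ x ≤ 22.77 and 25.15 ≤ y ≤ 40.00.

Upper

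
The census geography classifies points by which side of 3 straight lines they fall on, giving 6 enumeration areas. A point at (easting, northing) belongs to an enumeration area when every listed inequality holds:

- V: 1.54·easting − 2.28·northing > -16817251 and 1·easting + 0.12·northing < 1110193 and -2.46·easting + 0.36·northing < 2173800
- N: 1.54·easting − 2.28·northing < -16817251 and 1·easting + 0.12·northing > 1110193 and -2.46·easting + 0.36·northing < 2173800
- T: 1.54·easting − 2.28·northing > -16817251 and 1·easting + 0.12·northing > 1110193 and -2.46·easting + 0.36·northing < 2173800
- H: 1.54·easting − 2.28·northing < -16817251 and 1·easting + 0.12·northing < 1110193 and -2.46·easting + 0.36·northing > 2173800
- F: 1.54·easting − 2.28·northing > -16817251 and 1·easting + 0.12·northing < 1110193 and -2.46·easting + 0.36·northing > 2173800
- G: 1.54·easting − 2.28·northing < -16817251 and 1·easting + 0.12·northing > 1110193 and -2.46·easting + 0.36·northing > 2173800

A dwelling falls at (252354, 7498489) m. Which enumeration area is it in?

1.54·252354 − 2.28·7498489 = -16707929.760, which is > -16817251
1·252354 + 0.12·7498489 = 1152172.680, which is > 1110193
-2.46·252354 + 0.36·7498489 = 2078665.200, which is < 2173800
This sign pattern matches T.

T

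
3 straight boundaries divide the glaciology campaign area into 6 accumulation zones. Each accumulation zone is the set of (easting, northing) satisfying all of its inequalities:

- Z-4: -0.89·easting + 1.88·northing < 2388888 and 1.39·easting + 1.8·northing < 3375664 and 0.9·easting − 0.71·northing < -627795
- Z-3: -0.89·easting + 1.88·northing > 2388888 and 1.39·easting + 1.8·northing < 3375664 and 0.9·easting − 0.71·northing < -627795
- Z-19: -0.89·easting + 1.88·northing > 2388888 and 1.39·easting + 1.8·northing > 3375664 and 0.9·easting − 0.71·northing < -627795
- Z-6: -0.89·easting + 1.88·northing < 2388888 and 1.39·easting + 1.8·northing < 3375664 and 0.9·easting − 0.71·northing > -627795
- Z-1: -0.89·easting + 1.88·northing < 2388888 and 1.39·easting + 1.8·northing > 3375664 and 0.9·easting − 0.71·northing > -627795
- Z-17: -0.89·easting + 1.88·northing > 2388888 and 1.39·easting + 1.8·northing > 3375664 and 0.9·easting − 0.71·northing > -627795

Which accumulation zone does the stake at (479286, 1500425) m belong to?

Z-3

-0.89·479286 + 1.88·1500425 = 2394234.460, which is > 2388888
1.39·479286 + 1.8·1500425 = 3366972.540, which is < 3375664
0.9·479286 − 0.71·1500425 = -633944.350, which is < -627795
This sign pattern matches Z-3.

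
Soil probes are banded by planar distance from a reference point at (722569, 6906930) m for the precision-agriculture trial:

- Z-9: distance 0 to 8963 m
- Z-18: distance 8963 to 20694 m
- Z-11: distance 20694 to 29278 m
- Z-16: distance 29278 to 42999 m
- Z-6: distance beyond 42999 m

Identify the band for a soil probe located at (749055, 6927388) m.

Distance = √((749055−722569)² + (6927388−6906930)²) = √(701508196.000 + 418529764.000) = 33466.968 m.
29278 ≤ 33466.968 < 42999 → Z-16.

Z-16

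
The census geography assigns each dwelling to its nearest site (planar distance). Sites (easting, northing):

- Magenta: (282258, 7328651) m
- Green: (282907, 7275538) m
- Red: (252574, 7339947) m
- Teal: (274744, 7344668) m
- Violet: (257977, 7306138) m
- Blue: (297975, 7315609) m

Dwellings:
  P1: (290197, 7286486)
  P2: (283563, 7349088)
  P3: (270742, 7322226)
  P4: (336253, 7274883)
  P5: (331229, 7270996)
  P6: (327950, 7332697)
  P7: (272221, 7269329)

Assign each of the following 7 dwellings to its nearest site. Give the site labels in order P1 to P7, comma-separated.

Green, Teal, Magenta, Green, Green, Blue, Green

P1 → Green (d²=173002804.00)
P2 → Teal (d²=97311161.00)
P3 → Magenta (d²=173898881.00)
P4 → Green (d²=2846224741.00)
P5 → Green (d²=2355645448.00)
P6 → Blue (d²=1190500369.00)
P7 → Green (d²=152742277.00)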